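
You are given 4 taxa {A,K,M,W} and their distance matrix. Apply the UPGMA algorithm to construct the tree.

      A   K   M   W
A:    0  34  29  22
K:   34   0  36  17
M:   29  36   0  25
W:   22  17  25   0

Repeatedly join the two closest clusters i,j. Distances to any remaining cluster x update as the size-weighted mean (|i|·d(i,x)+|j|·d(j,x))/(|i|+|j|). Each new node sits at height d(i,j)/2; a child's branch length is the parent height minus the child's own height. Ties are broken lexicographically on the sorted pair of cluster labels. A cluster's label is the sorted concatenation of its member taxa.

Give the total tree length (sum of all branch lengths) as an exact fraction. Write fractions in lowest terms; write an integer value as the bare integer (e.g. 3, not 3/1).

1. join K+W (d=17) ⇒ KW; edges |K|=17/2, |W|=17/2
  updated: d(A,KW)=28, d(KW,M)=61/2
2. join A+KW (d=28) ⇒ AKW; edges |A|=14, |KW|=11/2
  updated: d(AKW,M)=30
3. join AKW+M (d=30) ⇒ AKMW; edges |AKW|=1, |M|=15
final tree: ((A:14,(K:17/2,W:17/2):11/2):1,M:15)
total length: 105/2

105/2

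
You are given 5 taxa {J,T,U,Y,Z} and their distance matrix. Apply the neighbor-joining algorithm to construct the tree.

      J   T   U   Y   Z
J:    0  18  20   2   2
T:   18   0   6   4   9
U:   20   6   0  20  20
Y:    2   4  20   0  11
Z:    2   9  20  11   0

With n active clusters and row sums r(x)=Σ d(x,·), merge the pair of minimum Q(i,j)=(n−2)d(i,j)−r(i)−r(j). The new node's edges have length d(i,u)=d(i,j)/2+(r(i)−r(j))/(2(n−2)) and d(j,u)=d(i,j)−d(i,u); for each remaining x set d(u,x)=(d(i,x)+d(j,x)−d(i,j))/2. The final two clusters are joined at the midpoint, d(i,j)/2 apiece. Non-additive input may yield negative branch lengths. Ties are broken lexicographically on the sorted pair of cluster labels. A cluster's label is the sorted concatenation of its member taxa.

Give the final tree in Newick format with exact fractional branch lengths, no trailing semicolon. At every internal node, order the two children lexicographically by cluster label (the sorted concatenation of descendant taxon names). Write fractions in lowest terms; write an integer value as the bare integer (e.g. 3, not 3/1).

1. join T+U (d=6, Q=-85) ⇒ TU; edges |T|=-11/6, |U|=47/6
  updated: d(J,TU)=16, d(TU,Y)=9, d(TU,Z)=23/2
2. join J+Z (d=2, Q=-81/2) ⇒ JZ; edges |J|=-1/8, |Z|=17/8
  updated: d(JZ,TU)=51/4, d(JZ,Y)=11/2
3. join JZ+TU (d=51/4, Q=-109/4) ⇒ JTUZ; edges |JZ|=37/8, |TU|=65/8
  updated: d(JTUZ,Y)=7/8
4. join JTUZ+Y (d=7/8) ⇒ JTUYZ; edges |JTUZ|=7/16, |Y|=7/16
final tree: (((J:-1/8,Z:17/8):37/8,(T:-11/6,U:47/6):65/8):7/16,Y:7/16)
total length: 173/8

(((J:-1/8,Z:17/8):37/8,(T:-11/6,U:47/6):65/8):7/16,Y:7/16)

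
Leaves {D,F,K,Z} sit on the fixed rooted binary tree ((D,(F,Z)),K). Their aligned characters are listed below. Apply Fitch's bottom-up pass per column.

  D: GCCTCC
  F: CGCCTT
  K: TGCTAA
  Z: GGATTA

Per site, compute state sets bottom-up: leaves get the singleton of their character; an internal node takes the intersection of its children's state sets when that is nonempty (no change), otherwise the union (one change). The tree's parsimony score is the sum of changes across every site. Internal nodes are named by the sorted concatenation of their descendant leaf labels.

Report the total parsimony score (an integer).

site 0, node FZ: F={C} ∪ Z={G} → {C,G} (+1)
site 0, node DFZ: D={G} ∩ FZ={C,G} → {G} (+0)
site 0, node DFKZ: DFZ={G} ∪ K={T} → {G,T} (+1)
site 1, node FZ: F={G} ∩ Z={G} → {G} (+0)
site 1, node DFZ: D={C} ∪ FZ={G} → {C,G} (+1)
site 1, node DFKZ: DFZ={C,G} ∩ K={G} → {G} (+0)
site 2, node FZ: F={C} ∪ Z={A} → {A,C} (+1)
site 2, node DFZ: D={C} ∩ FZ={A,C} → {C} (+0)
site 2, node DFKZ: DFZ={C} ∩ K={C} → {C} (+0)
site 3, node FZ: F={C} ∪ Z={T} → {C,T} (+1)
site 3, node DFZ: D={T} ∩ FZ={C,T} → {T} (+0)
site 3, node DFKZ: DFZ={T} ∩ K={T} → {T} (+0)
site 4, node FZ: F={T} ∩ Z={T} → {T} (+0)
site 4, node DFZ: D={C} ∪ FZ={T} → {C,T} (+1)
site 4, node DFKZ: DFZ={C,T} ∪ K={A} → {A,C,T} (+1)
site 5, node FZ: F={T} ∪ Z={A} → {A,T} (+1)
site 5, node DFZ: D={C} ∪ FZ={A,T} → {A,C,T} (+1)
site 5, node DFKZ: DFZ={A,C,T} ∩ K={A} → {A} (+0)
per-site changes: [2, 1, 1, 1, 2, 2]; total = 9

9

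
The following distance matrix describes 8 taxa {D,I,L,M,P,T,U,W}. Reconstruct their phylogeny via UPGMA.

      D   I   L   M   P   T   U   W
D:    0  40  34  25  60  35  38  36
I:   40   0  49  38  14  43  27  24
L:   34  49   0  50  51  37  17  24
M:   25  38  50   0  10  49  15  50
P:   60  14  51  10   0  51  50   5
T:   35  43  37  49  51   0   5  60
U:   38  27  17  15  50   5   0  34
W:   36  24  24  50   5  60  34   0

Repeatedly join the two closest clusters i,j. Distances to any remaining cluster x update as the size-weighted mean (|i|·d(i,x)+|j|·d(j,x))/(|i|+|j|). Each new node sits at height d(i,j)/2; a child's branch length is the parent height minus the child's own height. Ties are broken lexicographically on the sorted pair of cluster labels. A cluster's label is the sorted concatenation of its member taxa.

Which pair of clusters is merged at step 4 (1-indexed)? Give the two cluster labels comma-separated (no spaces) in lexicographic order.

D,M

1. join P+W (d=5) ⇒ PW; edges |P|=5/2, |W|=5/2
  updated: d(D,PW)=48, d(I,PW)=19, d(L,PW)=75/2, d(M,PW)=30, d(PW,T)=111/2, d(PW,U)=42
2. join T+U (d=5) ⇒ TU; edges |T|=5/2, |U|=5/2
  updated: d(D,TU)=73/2, d(I,TU)=35, d(L,TU)=27, d(M,TU)=32, d(PW,TU)=195/4
3. join I+PW (d=19) ⇒ IPW; edges |I|=19/2, |PW|=7
  updated: d(D,IPW)=136/3, d(IPW,L)=124/3, d(IPW,M)=98/3, d(IPW,TU)=265/6
4. join D+M (d=25) ⇒ DM; edges |D|=25/2, |M|=25/2
  updated: d(DM,IPW)=39, d(DM,L)=42, d(DM,TU)=137/4
5. join L+TU (d=27) ⇒ LTU; edges |L|=27/2, |TU|=11
  updated: d(DM,LTU)=221/6, d(IPW,LTU)=389/9
6. join DM+LTU (d=221/6) ⇒ DLMTU; edges |DM|=71/12, |LTU|=59/12
  updated: d(DLMTU,IPW)=623/15
7. join DLMTU+IPW (d=623/15) ⇒ DILMPTUW; edges |DLMTU|=47/20, |IPW|=169/15
final tree: (((D:25/2,M:25/2):71/12,(L:27/2,(T:5/2,U:5/2):11):59/12):47/20,(I:19/2,(P:5/2,W:5/2):7):169/15)
total length: 2009/20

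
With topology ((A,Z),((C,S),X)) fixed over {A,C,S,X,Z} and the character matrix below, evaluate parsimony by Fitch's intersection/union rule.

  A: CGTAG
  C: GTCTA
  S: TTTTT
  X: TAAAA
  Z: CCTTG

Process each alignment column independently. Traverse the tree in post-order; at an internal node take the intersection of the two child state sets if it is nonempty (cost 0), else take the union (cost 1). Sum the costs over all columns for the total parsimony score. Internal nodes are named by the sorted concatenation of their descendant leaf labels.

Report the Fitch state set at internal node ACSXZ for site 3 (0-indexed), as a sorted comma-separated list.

A,T

[col 0] AZ: children A:{C}, Z:{C} ∩→ {C}; cost 0
[col 0] CS: children C:{G}, S:{T} ∪→ {G,T}; cost 1
[col 0] CSX: children CS:{G,T}, X:{T} ∩→ {T}; cost 0
[col 0] ACSXZ: children AZ:{C}, CSX:{T} ∪→ {C,T}; cost 1
[col 1] AZ: children A:{G}, Z:{C} ∪→ {C,G}; cost 1
[col 1] CS: children C:{T}, S:{T} ∩→ {T}; cost 0
[col 1] CSX: children CS:{T}, X:{A} ∪→ {A,T}; cost 1
[col 1] ACSXZ: children AZ:{C,G}, CSX:{A,T} ∪→ {A,C,G,T}; cost 1
[col 2] AZ: children A:{T}, Z:{T} ∩→ {T}; cost 0
[col 2] CS: children C:{C}, S:{T} ∪→ {C,T}; cost 1
[col 2] CSX: children CS:{C,T}, X:{A} ∪→ {A,C,T}; cost 1
[col 2] ACSXZ: children AZ:{T}, CSX:{A,C,T} ∩→ {T}; cost 0
[col 3] AZ: children A:{A}, Z:{T} ∪→ {A,T}; cost 1
[col 3] CS: children C:{T}, S:{T} ∩→ {T}; cost 0
[col 3] CSX: children CS:{T}, X:{A} ∪→ {A,T}; cost 1
[col 3] ACSXZ: children AZ:{A,T}, CSX:{A,T} ∩→ {A,T}; cost 0
[col 4] AZ: children A:{G}, Z:{G} ∩→ {G}; cost 0
[col 4] CS: children C:{A}, S:{T} ∪→ {A,T}; cost 1
[col 4] CSX: children CS:{A,T}, X:{A} ∩→ {A}; cost 0
[col 4] ACSXZ: children AZ:{G}, CSX:{A} ∪→ {A,G}; cost 1
per-site changes: [2, 3, 2, 2, 2]; total = 11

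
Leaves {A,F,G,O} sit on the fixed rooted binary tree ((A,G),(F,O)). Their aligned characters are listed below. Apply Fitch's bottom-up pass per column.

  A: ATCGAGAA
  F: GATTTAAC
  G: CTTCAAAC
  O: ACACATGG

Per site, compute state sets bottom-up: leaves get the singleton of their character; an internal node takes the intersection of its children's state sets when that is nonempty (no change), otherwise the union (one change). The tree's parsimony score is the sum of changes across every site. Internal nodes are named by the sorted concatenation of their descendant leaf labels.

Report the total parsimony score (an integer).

AG@0: {A} ∪ {C} = {A,C} (union, +1)
FO@0: {G} ∪ {A} = {A,G} (union, +1)
AFGO@0: {A,C} ∩ {A,G} = {A} (intersection, +0)
AG@1: {T} ∩ {T} = {T} (intersection, +0)
FO@1: {A} ∪ {C} = {A,C} (union, +1)
AFGO@1: {T} ∪ {A,C} = {A,C,T} (union, +1)
AG@2: {C} ∪ {T} = {C,T} (union, +1)
FO@2: {T} ∪ {A} = {A,T} (union, +1)
AFGO@2: {C,T} ∩ {A,T} = {T} (intersection, +0)
AG@3: {G} ∪ {C} = {C,G} (union, +1)
FO@3: {T} ∪ {C} = {C,T} (union, +1)
AFGO@3: {C,G} ∩ {C,T} = {C} (intersection, +0)
AG@4: {A} ∩ {A} = {A} (intersection, +0)
FO@4: {T} ∪ {A} = {A,T} (union, +1)
AFGO@4: {A} ∩ {A,T} = {A} (intersection, +0)
AG@5: {G} ∪ {A} = {A,G} (union, +1)
FO@5: {A} ∪ {T} = {A,T} (union, +1)
AFGO@5: {A,G} ∩ {A,T} = {A} (intersection, +0)
AG@6: {A} ∩ {A} = {A} (intersection, +0)
FO@6: {A} ∪ {G} = {A,G} (union, +1)
AFGO@6: {A} ∩ {A,G} = {A} (intersection, +0)
AG@7: {A} ∪ {C} = {A,C} (union, +1)
FO@7: {C} ∪ {G} = {C,G} (union, +1)
AFGO@7: {A,C} ∩ {C,G} = {C} (intersection, +0)
per-site changes: [2, 2, 2, 2, 1, 2, 1, 2]; total = 14

14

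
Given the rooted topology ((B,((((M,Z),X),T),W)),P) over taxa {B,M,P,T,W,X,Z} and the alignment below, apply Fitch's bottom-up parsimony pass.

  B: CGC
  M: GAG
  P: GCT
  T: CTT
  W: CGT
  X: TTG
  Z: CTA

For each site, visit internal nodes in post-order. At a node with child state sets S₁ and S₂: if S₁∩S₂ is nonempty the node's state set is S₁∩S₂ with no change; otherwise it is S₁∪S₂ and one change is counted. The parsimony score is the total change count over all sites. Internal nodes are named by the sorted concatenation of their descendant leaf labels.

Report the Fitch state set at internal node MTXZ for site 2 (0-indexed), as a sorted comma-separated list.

G,T

MZ@0: {G} ∪ {C} = {C,G} (union, +1)
MXZ@0: {C,G} ∪ {T} = {C,G,T} (union, +1)
MTXZ@0: {C,G,T} ∩ {C} = {C} (intersection, +0)
MTWXZ@0: {C} ∩ {C} = {C} (intersection, +0)
BMTWXZ@0: {C} ∩ {C} = {C} (intersection, +0)
BMPTWXZ@0: {C} ∪ {G} = {C,G} (union, +1)
MZ@1: {A} ∪ {T} = {A,T} (union, +1)
MXZ@1: {A,T} ∩ {T} = {T} (intersection, +0)
MTXZ@1: {T} ∩ {T} = {T} (intersection, +0)
MTWXZ@1: {T} ∪ {G} = {G,T} (union, +1)
BMTWXZ@1: {G} ∩ {G,T} = {G} (intersection, +0)
BMPTWXZ@1: {G} ∪ {C} = {C,G} (union, +1)
MZ@2: {G} ∪ {A} = {A,G} (union, +1)
MXZ@2: {A,G} ∩ {G} = {G} (intersection, +0)
MTXZ@2: {G} ∪ {T} = {G,T} (union, +1)
MTWXZ@2: {G,T} ∩ {T} = {T} (intersection, +0)
BMTWXZ@2: {C} ∪ {T} = {C,T} (union, +1)
BMPTWXZ@2: {C,T} ∩ {T} = {T} (intersection, +0)
per-site changes: [3, 3, 3]; total = 9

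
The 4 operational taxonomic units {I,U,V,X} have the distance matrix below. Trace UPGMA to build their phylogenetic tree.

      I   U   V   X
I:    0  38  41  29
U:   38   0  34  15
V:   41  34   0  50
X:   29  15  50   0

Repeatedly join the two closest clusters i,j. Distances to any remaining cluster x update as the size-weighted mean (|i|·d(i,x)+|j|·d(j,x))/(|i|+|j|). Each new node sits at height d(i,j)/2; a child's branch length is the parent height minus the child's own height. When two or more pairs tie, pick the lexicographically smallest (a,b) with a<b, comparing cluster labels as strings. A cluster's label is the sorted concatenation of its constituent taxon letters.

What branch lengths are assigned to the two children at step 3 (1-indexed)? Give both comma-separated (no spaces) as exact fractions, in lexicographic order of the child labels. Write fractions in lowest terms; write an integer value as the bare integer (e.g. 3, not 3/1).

step 1: merge (U,X) at d=15; branch lengths U→15/2, X→15/2; new cluster UX
  updated: d(I,UX)=67/2, d(UX,V)=42
step 2: merge (I,UX) at d=67/2; branch lengths I→67/4, UX→37/4; new cluster IUX
  updated: d(IUX,V)=125/3
step 3: merge (IUX,V) at d=125/3; branch lengths IUX→49/12, V→125/6; new cluster IUVX
final tree: ((I:67/4,(U:15/2,X:15/2):37/4):49/12,V:125/6)
total length: 791/12

49/12,125/6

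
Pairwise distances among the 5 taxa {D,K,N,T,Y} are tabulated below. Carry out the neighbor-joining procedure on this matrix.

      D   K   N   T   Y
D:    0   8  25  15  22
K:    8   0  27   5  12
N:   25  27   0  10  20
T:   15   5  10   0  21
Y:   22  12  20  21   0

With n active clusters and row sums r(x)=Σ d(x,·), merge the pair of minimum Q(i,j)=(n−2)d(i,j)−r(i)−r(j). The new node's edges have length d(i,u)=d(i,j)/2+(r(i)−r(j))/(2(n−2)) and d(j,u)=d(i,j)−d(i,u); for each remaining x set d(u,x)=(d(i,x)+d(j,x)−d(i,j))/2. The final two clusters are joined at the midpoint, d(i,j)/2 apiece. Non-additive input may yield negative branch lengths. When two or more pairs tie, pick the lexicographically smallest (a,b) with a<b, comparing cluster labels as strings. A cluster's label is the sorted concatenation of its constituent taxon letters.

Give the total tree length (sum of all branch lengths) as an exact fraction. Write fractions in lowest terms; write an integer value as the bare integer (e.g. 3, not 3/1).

1. join N+T (d=10, Q=-103) ⇒ NT; edges |N|=61/6, |T|=-1/6
  updated: d(D,NT)=15, d(K,NT)=11, d(NT,Y)=31/2
2. join D+K (d=8, Q=-60) ⇒ DK; edges |D|=15/2, |K|=1/2
  updated: d(DK,NT)=9, d(DK,Y)=13
3. join DK+NT (d=9, Q=-75/2) ⇒ DKNT; edges |DK|=13/4, |NT|=23/4
  updated: d(DKNT,Y)=39/4
4. join DKNT+Y (d=39/4) ⇒ DKNTY; edges |DKNT|=39/8, |Y|=39/8
final tree: (((D:15/2,K:1/2):13/4,(N:61/6,T:-1/6):23/4):39/8,Y:39/8)
total length: 147/4

147/4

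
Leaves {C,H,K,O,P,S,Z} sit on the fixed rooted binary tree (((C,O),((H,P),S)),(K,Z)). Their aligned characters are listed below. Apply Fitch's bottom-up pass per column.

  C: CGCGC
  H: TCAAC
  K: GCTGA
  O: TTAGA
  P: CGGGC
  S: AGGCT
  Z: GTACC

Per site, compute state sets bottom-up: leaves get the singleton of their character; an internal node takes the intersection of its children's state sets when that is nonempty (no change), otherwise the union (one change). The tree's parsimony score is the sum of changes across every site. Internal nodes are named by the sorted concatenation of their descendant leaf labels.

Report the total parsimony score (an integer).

18

CO@0: {C} ∪ {T} = {C,T} (union, +1)
HP@0: {T} ∪ {C} = {C,T} (union, +1)
HPS@0: {C,T} ∪ {A} = {A,C,T} (union, +1)
CHOPS@0: {C,T} ∩ {A,C,T} = {C,T} (intersection, +0)
KZ@0: {G} ∩ {G} = {G} (intersection, +0)
CHKOPSZ@0: {C,T} ∪ {G} = {C,G,T} (union, +1)
CO@1: {G} ∪ {T} = {G,T} (union, +1)
HP@1: {C} ∪ {G} = {C,G} (union, +1)
HPS@1: {C,G} ∩ {G} = {G} (intersection, +0)
CHOPS@1: {G,T} ∩ {G} = {G} (intersection, +0)
KZ@1: {C} ∪ {T} = {C,T} (union, +1)
CHKOPSZ@1: {G} ∪ {C,T} = {C,G,T} (union, +1)
CO@2: {C} ∪ {A} = {A,C} (union, +1)
HP@2: {A} ∪ {G} = {A,G} (union, +1)
HPS@2: {A,G} ∩ {G} = {G} (intersection, +0)
CHOPS@2: {A,C} ∪ {G} = {A,C,G} (union, +1)
KZ@2: {T} ∪ {A} = {A,T} (union, +1)
CHKOPSZ@2: {A,C,G} ∩ {A,T} = {A} (intersection, +0)
CO@3: {G} ∩ {G} = {G} (intersection, +0)
HP@3: {A} ∪ {G} = {A,G} (union, +1)
HPS@3: {A,G} ∪ {C} = {A,C,G} (union, +1)
CHOPS@3: {G} ∩ {A,C,G} = {G} (intersection, +0)
KZ@3: {G} ∪ {C} = {C,G} (union, +1)
CHKOPSZ@3: {G} ∩ {C,G} = {G} (intersection, +0)
CO@4: {C} ∪ {A} = {A,C} (union, +1)
HP@4: {C} ∩ {C} = {C} (intersection, +0)
HPS@4: {C} ∪ {T} = {C,T} (union, +1)
CHOPS@4: {A,C} ∩ {C,T} = {C} (intersection, +0)
KZ@4: {A} ∪ {C} = {A,C} (union, +1)
CHKOPSZ@4: {C} ∩ {A,C} = {C} (intersection, +0)
per-site changes: [4, 4, 4, 3, 3]; total = 18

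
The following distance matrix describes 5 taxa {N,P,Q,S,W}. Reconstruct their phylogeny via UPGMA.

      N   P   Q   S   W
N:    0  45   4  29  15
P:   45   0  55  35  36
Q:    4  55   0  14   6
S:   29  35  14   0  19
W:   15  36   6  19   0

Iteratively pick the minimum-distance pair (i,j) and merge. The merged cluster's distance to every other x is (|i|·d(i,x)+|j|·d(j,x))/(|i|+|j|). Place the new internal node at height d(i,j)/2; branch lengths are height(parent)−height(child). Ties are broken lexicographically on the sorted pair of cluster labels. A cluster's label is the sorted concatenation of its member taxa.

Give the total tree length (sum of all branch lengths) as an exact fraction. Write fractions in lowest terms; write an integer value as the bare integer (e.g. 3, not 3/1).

step 1: merge (N,Q) at d=4; branch lengths N→2, Q→2; new cluster NQ
  updated: d(NQ,P)=50, d(NQ,S)=43/2, d(NQ,W)=21/2
step 2: merge (NQ,W) at d=21/2; branch lengths NQ→13/4, W→21/4; new cluster NQW
  updated: d(NQW,P)=136/3, d(NQW,S)=62/3
step 3: merge (NQW,S) at d=62/3; branch lengths NQW→61/12, S→31/3; new cluster NQSW
  updated: d(NQSW,P)=171/4
step 4: merge (NQSW,P) at d=171/4; branch lengths NQSW→265/24, P→171/8; new cluster NPQSW
final tree: ((((N:2,Q:2):13/4,W:21/4):61/12,S:31/3):265/24,P:171/8)
total length: 181/3

181/3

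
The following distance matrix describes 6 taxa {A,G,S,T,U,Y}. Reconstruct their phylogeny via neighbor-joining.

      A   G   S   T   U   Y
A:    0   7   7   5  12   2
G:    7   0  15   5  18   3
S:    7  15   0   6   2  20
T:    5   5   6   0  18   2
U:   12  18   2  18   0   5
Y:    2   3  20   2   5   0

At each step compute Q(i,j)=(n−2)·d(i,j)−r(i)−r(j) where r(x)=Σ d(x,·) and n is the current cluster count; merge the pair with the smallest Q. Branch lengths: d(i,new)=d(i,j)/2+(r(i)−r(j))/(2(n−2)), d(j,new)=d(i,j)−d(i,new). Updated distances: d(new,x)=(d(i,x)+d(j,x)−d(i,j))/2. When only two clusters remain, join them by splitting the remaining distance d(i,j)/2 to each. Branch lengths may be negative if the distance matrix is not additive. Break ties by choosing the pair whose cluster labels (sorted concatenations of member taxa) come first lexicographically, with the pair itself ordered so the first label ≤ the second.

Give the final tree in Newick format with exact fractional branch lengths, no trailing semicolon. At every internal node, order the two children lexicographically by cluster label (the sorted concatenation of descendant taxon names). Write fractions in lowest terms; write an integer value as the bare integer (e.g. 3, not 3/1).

((((A:1/4,(S:3/8,U:13/8):33/4):5/2,T:5/4):3/4,G:27/8):-3/16,Y:-3/16)

step 1: merge (S,U) at d=2, Q=-97; branch lengths S→3/8, U→13/8; new cluster SU
  updated: d(A,SU)=17/2, d(G,SU)=31/2, d(SU,T)=11, d(SU,Y)=23/2
step 2: merge (A,SU) at d=17/2, Q=-87/2; branch lengths A→1/4, SU→33/4; new cluster ASU
  updated: d(ASU,G)=7, d(ASU,T)=15/4, d(ASU,Y)=5/2
step 3: merge (ASU,T) at d=15/4, Q=-33/2; branch lengths ASU→5/2, T→5/4; new cluster ASTU
  updated: d(ASTU,G)=33/8, d(ASTU,Y)=3/8
step 4: merge (ASTU,G) at d=33/8, Q=-15/2; branch lengths ASTU→3/4, G→27/8; new cluster AGSTU
  updated: d(AGSTU,Y)=-3/8
step 5: merge (AGSTU,Y) at d=-3/8; branch lengths AGSTU→-3/16, Y→-3/16; new cluster AGSTUY
final tree: ((((A:1/4,(S:3/8,U:13/8):33/4):5/2,T:5/4):3/4,G:27/8):-3/16,Y:-3/16)
total length: 18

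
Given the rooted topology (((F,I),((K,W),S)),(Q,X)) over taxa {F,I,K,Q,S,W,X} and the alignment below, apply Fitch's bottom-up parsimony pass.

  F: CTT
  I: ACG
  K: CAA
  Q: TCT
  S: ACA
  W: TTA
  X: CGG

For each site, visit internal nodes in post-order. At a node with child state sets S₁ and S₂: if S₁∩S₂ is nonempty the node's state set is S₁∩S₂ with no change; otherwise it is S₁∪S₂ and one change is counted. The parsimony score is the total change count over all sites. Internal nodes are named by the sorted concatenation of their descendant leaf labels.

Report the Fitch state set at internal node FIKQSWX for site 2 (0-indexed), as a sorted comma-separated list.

G,T

[col 0] FI: children F:{C}, I:{A} ∪→ {A,C}; cost 1
[col 0] KW: children K:{C}, W:{T} ∪→ {C,T}; cost 1
[col 0] KSW: children KW:{C,T}, S:{A} ∪→ {A,C,T}; cost 1
[col 0] FIKSW: children FI:{A,C}, KSW:{A,C,T} ∩→ {A,C}; cost 0
[col 0] QX: children Q:{T}, X:{C} ∪→ {C,T}; cost 1
[col 0] FIKQSWX: children FIKSW:{A,C}, QX:{C,T} ∩→ {C}; cost 0
[col 1] FI: children F:{T}, I:{C} ∪→ {C,T}; cost 1
[col 1] KW: children K:{A}, W:{T} ∪→ {A,T}; cost 1
[col 1] KSW: children KW:{A,T}, S:{C} ∪→ {A,C,T}; cost 1
[col 1] FIKSW: children FI:{C,T}, KSW:{A,C,T} ∩→ {C,T}; cost 0
[col 1] QX: children Q:{C}, X:{G} ∪→ {C,G}; cost 1
[col 1] FIKQSWX: children FIKSW:{C,T}, QX:{C,G} ∩→ {C}; cost 0
[col 2] FI: children F:{T}, I:{G} ∪→ {G,T}; cost 1
[col 2] KW: children K:{A}, W:{A} ∩→ {A}; cost 0
[col 2] KSW: children KW:{A}, S:{A} ∩→ {A}; cost 0
[col 2] FIKSW: children FI:{G,T}, KSW:{A} ∪→ {A,G,T}; cost 1
[col 2] QX: children Q:{T}, X:{G} ∪→ {G,T}; cost 1
[col 2] FIKQSWX: children FIKSW:{A,G,T}, QX:{G,T} ∩→ {G,T}; cost 0
per-site changes: [4, 4, 3]; total = 11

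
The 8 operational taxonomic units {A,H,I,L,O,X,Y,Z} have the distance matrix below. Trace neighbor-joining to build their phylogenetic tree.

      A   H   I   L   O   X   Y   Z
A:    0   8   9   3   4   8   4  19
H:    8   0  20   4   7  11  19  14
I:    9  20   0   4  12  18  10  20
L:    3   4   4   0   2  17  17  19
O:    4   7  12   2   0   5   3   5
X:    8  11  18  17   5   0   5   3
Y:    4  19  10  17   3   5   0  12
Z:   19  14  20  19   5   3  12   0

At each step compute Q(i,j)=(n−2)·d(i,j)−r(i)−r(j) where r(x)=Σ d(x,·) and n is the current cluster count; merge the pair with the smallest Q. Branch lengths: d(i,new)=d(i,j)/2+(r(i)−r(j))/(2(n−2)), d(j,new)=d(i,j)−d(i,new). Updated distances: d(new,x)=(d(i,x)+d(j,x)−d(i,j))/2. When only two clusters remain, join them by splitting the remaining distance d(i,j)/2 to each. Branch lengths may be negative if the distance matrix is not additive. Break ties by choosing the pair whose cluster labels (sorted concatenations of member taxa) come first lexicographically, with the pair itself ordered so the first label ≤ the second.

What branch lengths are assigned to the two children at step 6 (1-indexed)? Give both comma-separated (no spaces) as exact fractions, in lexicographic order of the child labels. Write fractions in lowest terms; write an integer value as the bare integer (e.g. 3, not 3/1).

25/32,199/32

1. join X+Z (d=3, Q=-141) ⇒ XZ; edges |X|=-7/12, |Z|=43/12
  updated: d(A,XZ)=12, d(H,XZ)=11, d(I,XZ)=35/2, d(L,XZ)=33/2, d(O,XZ)=7/2, d(XZ,Y)=7
2. join I+L (d=4, Q=-99) ⇒ IL; edges |I|=23/5, |L|=-3/5
  updated: d(A,IL)=4, d(H,IL)=10, d(IL,O)=5, d(IL,XZ)=15, d(IL,Y)=23/2
3. join XZ+Y (d=7, Q=-65) ⇒ XYZ; edges |XZ|=4, |Y|=3
  updated: d(A,XYZ)=9/2, d(H,XYZ)=23/2, d(IL,XYZ)=39/4, d(O,XYZ)=-1/4
4. join O+XYZ (d=-1/4, Q=-42) ⇒ OXYZ; edges |O|=-7/4, |XYZ|=3/2
  updated: d(A,OXYZ)=35/8, d(H,OXYZ)=75/8, d(IL,OXYZ)=15/2
5. join A+IL (d=4, Q=-239/8) ⇒ AIL; edges |A|=23/32, |IL|=105/32
  updated: d(AIL,H)=7, d(AIL,OXYZ)=63/16
6. join AIL+H (d=7, Q=-325/16) ⇒ AHIL; edges |AIL|=25/32, |H|=199/32
  updated: d(AHIL,OXYZ)=101/32
7. join AHIL+OXYZ (d=101/32) ⇒ AHILOXYZ; edges |AHIL|=101/64, |OXYZ|=101/64
final tree: (((A:23/32,(I:23/5,L:-3/5):105/32):25/32,H:199/32):101/64,(O:-7/4,((X:-7/12,Z:43/12):4,Y:3):3/2):101/64)
total length: 893/32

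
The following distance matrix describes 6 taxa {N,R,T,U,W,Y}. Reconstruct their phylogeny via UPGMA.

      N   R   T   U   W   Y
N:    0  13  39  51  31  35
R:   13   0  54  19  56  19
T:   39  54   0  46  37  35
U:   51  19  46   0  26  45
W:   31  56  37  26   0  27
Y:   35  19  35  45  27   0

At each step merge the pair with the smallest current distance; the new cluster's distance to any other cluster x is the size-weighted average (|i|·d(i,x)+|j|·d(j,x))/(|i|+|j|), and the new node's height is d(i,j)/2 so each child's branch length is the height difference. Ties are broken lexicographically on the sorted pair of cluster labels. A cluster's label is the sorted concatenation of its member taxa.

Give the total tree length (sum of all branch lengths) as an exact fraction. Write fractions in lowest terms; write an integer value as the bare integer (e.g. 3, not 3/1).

step 1: merge (N,R) at d=13; branch lengths N→13/2, R→13/2; new cluster NR
  updated: d(NR,T)=93/2, d(NR,U)=35, d(NR,W)=87/2, d(NR,Y)=27
step 2: merge (U,W) at d=26; branch lengths U→13, W→13; new cluster UW
  updated: d(NR,UW)=157/4, d(T,UW)=83/2, d(UW,Y)=36
step 3: merge (NR,Y) at d=27; branch lengths NR→7, Y→27/2; new cluster NRY
  updated: d(NRY,T)=128/3, d(NRY,UW)=229/6
step 4: merge (NRY,UW) at d=229/6; branch lengths NRY→67/12, UW→73/12; new cluster NRUWY
  updated: d(NRUWY,T)=211/5
step 5: merge (NRUWY,T) at d=211/5; branch lengths NRUWY→121/60, T→211/10; new cluster NRTUWY
final tree: ((((N:13/2,R:13/2):7,Y:27/2):67/12,(U:13,W:13):73/12):121/60,T:211/10)
total length: 5657/60

5657/60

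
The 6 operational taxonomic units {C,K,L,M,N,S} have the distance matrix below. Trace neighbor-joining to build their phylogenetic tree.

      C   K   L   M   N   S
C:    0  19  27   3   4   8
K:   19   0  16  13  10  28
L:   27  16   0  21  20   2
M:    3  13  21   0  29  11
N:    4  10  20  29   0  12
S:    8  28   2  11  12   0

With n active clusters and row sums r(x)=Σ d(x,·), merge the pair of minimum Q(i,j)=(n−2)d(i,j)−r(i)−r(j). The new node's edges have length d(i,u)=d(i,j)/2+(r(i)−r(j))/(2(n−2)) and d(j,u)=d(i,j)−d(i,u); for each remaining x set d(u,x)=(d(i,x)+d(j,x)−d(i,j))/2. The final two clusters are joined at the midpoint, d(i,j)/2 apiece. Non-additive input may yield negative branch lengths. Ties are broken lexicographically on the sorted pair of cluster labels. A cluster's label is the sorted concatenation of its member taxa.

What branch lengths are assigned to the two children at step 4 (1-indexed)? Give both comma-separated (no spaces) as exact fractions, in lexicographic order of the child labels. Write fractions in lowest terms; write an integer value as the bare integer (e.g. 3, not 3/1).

17/4,51/8

step 1: merge (L,S) at d=2, Q=-139; branch lengths L→33/8, S→-17/8; new cluster LS
  updated: d(C,LS)=33/2, d(K,LS)=21, d(LS,M)=15, d(LS,N)=15
step 2: merge (C,M) at d=3, Q=-187/2; branch lengths C→-17/12, M→53/12; new cluster CM
  updated: d(CM,K)=29/2, d(CM,LS)=57/4, d(CM,N)=15
step 3: merge (CM,LS) at d=57/4, Q=-131/2; branch lengths CM→11/2, LS→35/4; new cluster CLMS
  updated: d(CLMS,K)=85/8, d(CLMS,N)=63/8
step 4: merge (CLMS,K) at d=85/8, Q=-57/2; branch lengths CLMS→17/4, K→51/8; new cluster CKLMS
  updated: d(CKLMS,N)=29/8
step 5: merge (CKLMS,N) at d=29/8; branch lengths CKLMS→29/16, N→29/16; new cluster CKLMNS
final tree: ((((C:-17/12,M:53/12):11/2,(L:33/8,S:-17/8):35/4):17/4,K:51/8):29/16,N:29/16)
total length: 67/2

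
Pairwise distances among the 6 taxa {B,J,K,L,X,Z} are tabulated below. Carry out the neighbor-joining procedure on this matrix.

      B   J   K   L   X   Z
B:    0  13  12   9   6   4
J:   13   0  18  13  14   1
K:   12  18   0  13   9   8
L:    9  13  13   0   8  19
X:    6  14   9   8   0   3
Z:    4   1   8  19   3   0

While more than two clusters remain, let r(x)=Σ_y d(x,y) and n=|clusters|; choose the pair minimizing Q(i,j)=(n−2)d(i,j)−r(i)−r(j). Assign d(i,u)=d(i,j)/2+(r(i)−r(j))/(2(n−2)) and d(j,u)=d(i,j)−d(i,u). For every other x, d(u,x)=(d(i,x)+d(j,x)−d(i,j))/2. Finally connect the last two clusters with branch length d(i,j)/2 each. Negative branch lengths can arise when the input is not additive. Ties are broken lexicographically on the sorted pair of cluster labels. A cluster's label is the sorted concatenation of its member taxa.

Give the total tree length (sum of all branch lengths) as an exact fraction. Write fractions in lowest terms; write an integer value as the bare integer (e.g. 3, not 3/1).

203/8

1. join J+Z (d=1, Q=-90) ⇒ JZ; edges |J|=7/2, |Z|=-5/2
  updated: d(B,JZ)=8, d(JZ,K)=25/2, d(JZ,L)=31/2, d(JZ,X)=8
2. join B+JZ (d=8, Q=-55) ⇒ BJZ; edges |B|=5/2, |JZ|=11/2
  updated: d(BJZ,K)=33/4, d(BJZ,L)=33/4, d(BJZ,X)=3
3. join BJZ+X (d=3, Q=-67/2) ⇒ BJXZ; edges |BJZ|=11/8, |X|=13/8
  updated: d(BJXZ,K)=57/8, d(BJXZ,L)=53/8
4. join BJXZ+K (d=57/8, Q=-107/4) ⇒ BJKXZ; edges |BJXZ|=3/8, |K|=27/4
  updated: d(BJKXZ,L)=25/4
5. join BJKXZ+L (d=25/4) ⇒ BJKLXZ; edges |BJKXZ|=25/8, |L|=25/8
final tree: ((((B:5/2,(J:7/2,Z:-5/2):11/2):11/8,X:13/8):3/8,K:27/4):25/8,L:25/8)
total length: 203/8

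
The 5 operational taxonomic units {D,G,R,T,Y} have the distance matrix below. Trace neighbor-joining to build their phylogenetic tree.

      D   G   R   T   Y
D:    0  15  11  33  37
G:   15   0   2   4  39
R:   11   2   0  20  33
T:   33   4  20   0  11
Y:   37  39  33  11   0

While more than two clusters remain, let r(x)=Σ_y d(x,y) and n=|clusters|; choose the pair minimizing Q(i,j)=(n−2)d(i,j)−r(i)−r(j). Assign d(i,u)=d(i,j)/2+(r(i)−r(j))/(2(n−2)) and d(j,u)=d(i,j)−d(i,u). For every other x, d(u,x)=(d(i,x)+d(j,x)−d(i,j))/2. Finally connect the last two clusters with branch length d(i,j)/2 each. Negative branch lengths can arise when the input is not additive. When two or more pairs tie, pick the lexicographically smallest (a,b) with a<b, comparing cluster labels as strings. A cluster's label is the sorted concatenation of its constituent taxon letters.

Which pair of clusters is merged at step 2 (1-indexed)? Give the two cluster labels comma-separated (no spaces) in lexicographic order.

iteration 1: select T,Y (d=11, Q=-155); attach at lengths (-19/6, 85/6); label the merged cluster TY
  updated: d(D,TY)=59/2, d(G,TY)=16, d(R,TY)=21
iteration 2: select D,R (d=11, Q=-135/2); attach at lengths (87/8, 1/8); label the merged cluster DR
  updated: d(DR,G)=3, d(DR,TY)=79/4
iteration 3: select DR,G (d=3, Q=-155/4); attach at lengths (27/8, -3/8); label the merged cluster DGR
  updated: d(DGR,TY)=131/8
iteration 4: select DGR,TY (d=131/8); attach at lengths (131/16, 131/16); label the merged cluster DGRTY
final tree: (((D:87/8,R:1/8):27/8,G:-3/8):131/16,(T:-19/6,Y:85/6):131/16)
total length: 331/8

D,R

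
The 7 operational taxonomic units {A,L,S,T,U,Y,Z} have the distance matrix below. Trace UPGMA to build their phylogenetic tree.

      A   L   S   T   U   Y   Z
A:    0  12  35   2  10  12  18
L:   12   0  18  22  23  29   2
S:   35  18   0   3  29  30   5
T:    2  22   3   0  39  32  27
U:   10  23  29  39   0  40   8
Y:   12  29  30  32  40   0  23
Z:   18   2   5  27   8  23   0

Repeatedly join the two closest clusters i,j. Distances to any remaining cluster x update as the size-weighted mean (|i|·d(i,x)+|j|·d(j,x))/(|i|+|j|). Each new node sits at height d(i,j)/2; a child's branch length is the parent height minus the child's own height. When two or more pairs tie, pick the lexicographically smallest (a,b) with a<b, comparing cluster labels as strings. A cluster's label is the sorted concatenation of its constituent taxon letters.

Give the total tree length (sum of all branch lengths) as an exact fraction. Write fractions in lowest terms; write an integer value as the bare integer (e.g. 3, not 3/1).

step 1: merge (A,T) at d=2; branch lengths A→1, T→1; new cluster AT
  updated: d(AT,L)=17, d(AT,S)=19, d(AT,U)=49/2, d(AT,Y)=22, d(AT,Z)=45/2
step 2: merge (L,Z) at d=2; branch lengths L→1, Z→1; new cluster LZ
  updated: d(AT,LZ)=79/4, d(LZ,S)=23/2, d(LZ,U)=31/2, d(LZ,Y)=26
step 3: merge (LZ,S) at d=23/2; branch lengths LZ→19/4, S→23/4; new cluster LSZ
  updated: d(AT,LSZ)=39/2, d(LSZ,U)=20, d(LSZ,Y)=82/3
step 4: merge (AT,LSZ) at d=39/2; branch lengths AT→35/4, LSZ→4; new cluster ALSTZ
  updated: d(ALSTZ,U)=109/5, d(ALSTZ,Y)=126/5
step 5: merge (ALSTZ,U) at d=109/5; branch lengths ALSTZ→23/20, U→109/10; new cluster ALSTUZ
  updated: d(ALSTUZ,Y)=83/3
step 6: merge (ALSTUZ,Y) at d=83/3; branch lengths ALSTUZ→44/15, Y→83/6; new cluster ALSTUYZ
final tree: ((((A:1,T:1):35/4,((L:1,Z:1):19/4,S:23/4):4):23/20,U:109/10):44/15,Y:83/6)
total length: 841/15

841/15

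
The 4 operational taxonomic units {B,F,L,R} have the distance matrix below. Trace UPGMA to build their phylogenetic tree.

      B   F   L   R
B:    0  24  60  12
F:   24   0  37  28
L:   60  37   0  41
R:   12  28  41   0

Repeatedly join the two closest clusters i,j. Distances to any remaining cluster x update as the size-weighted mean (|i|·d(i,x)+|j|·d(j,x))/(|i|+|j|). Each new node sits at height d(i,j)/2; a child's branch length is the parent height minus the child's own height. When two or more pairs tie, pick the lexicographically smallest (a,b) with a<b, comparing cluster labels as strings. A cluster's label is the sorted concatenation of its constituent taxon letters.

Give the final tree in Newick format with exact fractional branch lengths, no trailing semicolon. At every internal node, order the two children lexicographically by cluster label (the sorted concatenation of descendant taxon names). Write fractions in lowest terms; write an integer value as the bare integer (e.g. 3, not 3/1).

step 1: merge (B,R) at d=12; branch lengths B→6, R→6; new cluster BR
  updated: d(BR,F)=26, d(BR,L)=101/2
step 2: merge (BR,F) at d=26; branch lengths BR→7, F→13; new cluster BFR
  updated: d(BFR,L)=46
step 3: merge (BFR,L) at d=46; branch lengths BFR→10, L→23; new cluster BFLR
final tree: (((B:6,R:6):7,F:13):10,L:23)
total length: 65

(((B:6,R:6):7,F:13):10,L:23)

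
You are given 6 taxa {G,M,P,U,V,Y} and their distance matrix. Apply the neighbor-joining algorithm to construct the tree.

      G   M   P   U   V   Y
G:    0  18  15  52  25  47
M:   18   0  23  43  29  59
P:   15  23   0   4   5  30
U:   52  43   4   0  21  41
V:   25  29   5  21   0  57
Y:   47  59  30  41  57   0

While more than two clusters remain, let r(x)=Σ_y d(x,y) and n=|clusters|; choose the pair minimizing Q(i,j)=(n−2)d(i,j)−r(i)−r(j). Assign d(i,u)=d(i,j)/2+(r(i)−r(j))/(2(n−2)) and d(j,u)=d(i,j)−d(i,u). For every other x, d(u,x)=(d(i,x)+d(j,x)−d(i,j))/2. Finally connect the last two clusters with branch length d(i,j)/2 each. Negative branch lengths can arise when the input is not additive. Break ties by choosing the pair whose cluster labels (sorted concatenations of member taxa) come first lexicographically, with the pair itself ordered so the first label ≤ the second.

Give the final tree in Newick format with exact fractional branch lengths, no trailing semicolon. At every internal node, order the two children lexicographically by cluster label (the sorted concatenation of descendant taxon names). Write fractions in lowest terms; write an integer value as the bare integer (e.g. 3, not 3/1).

1. join G+M (d=18, Q=-257) ⇒ GM; edges |G|=57/8, |M|=87/8
  updated: d(GM,P)=10, d(GM,U)=77/2, d(GM,V)=18, d(GM,Y)=44
2. join GM+V (d=18, Q=-315/2) ⇒ GMV; edges |GM|=127/12, |V|=89/12
  updated: d(GMV,P)=-3/2, d(GMV,U)=83/4, d(GMV,Y)=83/2
3. join GMV+P (d=-3/2, Q=-385/4) ⇒ GMPV; edges |GMV|=101/16, |P|=-125/16
  updated: d(GMPV,U)=105/8, d(GMPV,Y)=73/2
4. join GMPV+U (d=105/8, Q=-725/8) ⇒ GMPUV; edges |GMPV|=69/16, |U|=141/16
  updated: d(GMPUV,Y)=515/16
5. join GMPUV+Y (d=515/16) ⇒ GMPUVY; edges |GMPUV|=515/32, |Y|=515/32
final tree: (((((G:57/8,M:87/8):127/12,V:89/12):101/16,P:-125/16):69/16,U:141/16):515/32,Y:515/32)
total length: 1277/16

(((((G:57/8,M:87/8):127/12,V:89/12):101/16,P:-125/16):69/16,U:141/16):515/32,Y:515/32)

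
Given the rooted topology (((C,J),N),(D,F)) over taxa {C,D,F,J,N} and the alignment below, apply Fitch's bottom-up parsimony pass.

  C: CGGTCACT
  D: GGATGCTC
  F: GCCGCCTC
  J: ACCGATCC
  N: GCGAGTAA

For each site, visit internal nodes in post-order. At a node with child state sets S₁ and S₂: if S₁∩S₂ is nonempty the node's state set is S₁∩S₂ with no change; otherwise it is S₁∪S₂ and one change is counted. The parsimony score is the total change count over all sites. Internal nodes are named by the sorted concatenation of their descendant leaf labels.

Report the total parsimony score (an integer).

[col 0] CJ: children C:{C}, J:{A} ∪→ {A,C}; cost 1
[col 0] CJN: children CJ:{A,C}, N:{G} ∪→ {A,C,G}; cost 1
[col 0] DF: children D:{G}, F:{G} ∩→ {G}; cost 0
[col 0] CDFJN: children CJN:{A,C,G}, DF:{G} ∩→ {G}; cost 0
[col 1] CJ: children C:{G}, J:{C} ∪→ {C,G}; cost 1
[col 1] CJN: children CJ:{C,G}, N:{C} ∩→ {C}; cost 0
[col 1] DF: children D:{G}, F:{C} ∪→ {C,G}; cost 1
[col 1] CDFJN: children CJN:{C}, DF:{C,G} ∩→ {C}; cost 0
[col 2] CJ: children C:{G}, J:{C} ∪→ {C,G}; cost 1
[col 2] CJN: children CJ:{C,G}, N:{G} ∩→ {G}; cost 0
[col 2] DF: children D:{A}, F:{C} ∪→ {A,C}; cost 1
[col 2] CDFJN: children CJN:{G}, DF:{A,C} ∪→ {A,C,G}; cost 1
[col 3] CJ: children C:{T}, J:{G} ∪→ {G,T}; cost 1
[col 3] CJN: children CJ:{G,T}, N:{A} ∪→ {A,G,T}; cost 1
[col 3] DF: children D:{T}, F:{G} ∪→ {G,T}; cost 1
[col 3] CDFJN: children CJN:{A,G,T}, DF:{G,T} ∩→ {G,T}; cost 0
[col 4] CJ: children C:{C}, J:{A} ∪→ {A,C}; cost 1
[col 4] CJN: children CJ:{A,C}, N:{G} ∪→ {A,C,G}; cost 1
[col 4] DF: children D:{G}, F:{C} ∪→ {C,G}; cost 1
[col 4] CDFJN: children CJN:{A,C,G}, DF:{C,G} ∩→ {C,G}; cost 0
[col 5] CJ: children C:{A}, J:{T} ∪→ {A,T}; cost 1
[col 5] CJN: children CJ:{A,T}, N:{T} ∩→ {T}; cost 0
[col 5] DF: children D:{C}, F:{C} ∩→ {C}; cost 0
[col 5] CDFJN: children CJN:{T}, DF:{C} ∪→ {C,T}; cost 1
[col 6] CJ: children C:{C}, J:{C} ∩→ {C}; cost 0
[col 6] CJN: children CJ:{C}, N:{A} ∪→ {A,C}; cost 1
[col 6] DF: children D:{T}, F:{T} ∩→ {T}; cost 0
[col 6] CDFJN: children CJN:{A,C}, DF:{T} ∪→ {A,C,T}; cost 1
[col 7] CJ: children C:{T}, J:{C} ∪→ {C,T}; cost 1
[col 7] CJN: children CJ:{C,T}, N:{A} ∪→ {A,C,T}; cost 1
[col 7] DF: children D:{C}, F:{C} ∩→ {C}; cost 0
[col 7] CDFJN: children CJN:{A,C,T}, DF:{C} ∩→ {C}; cost 0
per-site changes: [2, 2, 3, 3, 3, 2, 2, 2]; total = 19

19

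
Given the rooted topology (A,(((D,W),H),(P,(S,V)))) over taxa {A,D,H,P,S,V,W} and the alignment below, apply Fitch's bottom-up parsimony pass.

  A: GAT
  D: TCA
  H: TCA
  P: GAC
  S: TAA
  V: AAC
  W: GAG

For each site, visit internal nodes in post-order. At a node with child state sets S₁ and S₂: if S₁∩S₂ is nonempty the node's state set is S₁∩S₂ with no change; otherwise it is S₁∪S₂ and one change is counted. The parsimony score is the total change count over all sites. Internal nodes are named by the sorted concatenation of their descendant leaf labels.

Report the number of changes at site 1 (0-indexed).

2

DW@0: {T} ∪ {G} = {G,T} (union, +1)
DHW@0: {G,T} ∩ {T} = {T} (intersection, +0)
SV@0: {T} ∪ {A} = {A,T} (union, +1)
PSV@0: {G} ∪ {A,T} = {A,G,T} (union, +1)
DHPSVW@0: {T} ∩ {A,G,T} = {T} (intersection, +0)
ADHPSVW@0: {G} ∪ {T} = {G,T} (union, +1)
DW@1: {C} ∪ {A} = {A,C} (union, +1)
DHW@1: {A,C} ∩ {C} = {C} (intersection, +0)
SV@1: {A} ∩ {A} = {A} (intersection, +0)
PSV@1: {A} ∩ {A} = {A} (intersection, +0)
DHPSVW@1: {C} ∪ {A} = {A,C} (union, +1)
ADHPSVW@1: {A} ∩ {A,C} = {A} (intersection, +0)
DW@2: {A} ∪ {G} = {A,G} (union, +1)
DHW@2: {A,G} ∩ {A} = {A} (intersection, +0)
SV@2: {A} ∪ {C} = {A,C} (union, +1)
PSV@2: {C} ∩ {A,C} = {C} (intersection, +0)
DHPSVW@2: {A} ∪ {C} = {A,C} (union, +1)
ADHPSVW@2: {T} ∪ {A,C} = {A,C,T} (union, +1)
per-site changes: [4, 2, 4]; total = 10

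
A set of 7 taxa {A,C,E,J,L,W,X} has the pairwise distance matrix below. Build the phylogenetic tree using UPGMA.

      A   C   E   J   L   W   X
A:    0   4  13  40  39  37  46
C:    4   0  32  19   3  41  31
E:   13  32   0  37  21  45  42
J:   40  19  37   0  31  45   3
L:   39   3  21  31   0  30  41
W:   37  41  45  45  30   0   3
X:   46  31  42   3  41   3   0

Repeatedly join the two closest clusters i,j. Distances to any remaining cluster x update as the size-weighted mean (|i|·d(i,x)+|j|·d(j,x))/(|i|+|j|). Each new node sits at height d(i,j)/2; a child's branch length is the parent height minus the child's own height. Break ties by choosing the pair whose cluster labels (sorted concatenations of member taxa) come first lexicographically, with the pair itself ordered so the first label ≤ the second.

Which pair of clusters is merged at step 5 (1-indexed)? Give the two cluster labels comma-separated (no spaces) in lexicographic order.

1. join C+L (d=3) ⇒ CL; edges |C|=3/2, |L|=3/2
  updated: d(A,CL)=43/2, d(CL,E)=53/2, d(CL,J)=25, d(CL,W)=71/2, d(CL,X)=36
2. join J+X (d=3) ⇒ JX; edges |J|=3/2, |X|=3/2
  updated: d(A,JX)=43, d(CL,JX)=61/2, d(E,JX)=79/2, d(JX,W)=24
3. join A+E (d=13) ⇒ AE; edges |A|=13/2, |E|=13/2
  updated: d(AE,CL)=24, d(AE,JX)=165/4, d(AE,W)=41
4. join AE+CL (d=24) ⇒ ACEL; edges |AE|=11/2, |CL|=21/2
  updated: d(ACEL,JX)=287/8, d(ACEL,W)=153/4
5. join JX+W (d=24) ⇒ JWX; edges |JX|=21/2, |W|=12
  updated: d(ACEL,JWX)=110/3
6. join ACEL+JWX (d=110/3) ⇒ ACEJLWX; edges |ACEL|=19/3, |JWX|=19/3
final tree: (((A:13/2,E:13/2):11/2,(C:3/2,L:3/2):21/2):19/3,((J:3/2,X:3/2):21/2,W:12):19/3)
total length: 421/6

JX,W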